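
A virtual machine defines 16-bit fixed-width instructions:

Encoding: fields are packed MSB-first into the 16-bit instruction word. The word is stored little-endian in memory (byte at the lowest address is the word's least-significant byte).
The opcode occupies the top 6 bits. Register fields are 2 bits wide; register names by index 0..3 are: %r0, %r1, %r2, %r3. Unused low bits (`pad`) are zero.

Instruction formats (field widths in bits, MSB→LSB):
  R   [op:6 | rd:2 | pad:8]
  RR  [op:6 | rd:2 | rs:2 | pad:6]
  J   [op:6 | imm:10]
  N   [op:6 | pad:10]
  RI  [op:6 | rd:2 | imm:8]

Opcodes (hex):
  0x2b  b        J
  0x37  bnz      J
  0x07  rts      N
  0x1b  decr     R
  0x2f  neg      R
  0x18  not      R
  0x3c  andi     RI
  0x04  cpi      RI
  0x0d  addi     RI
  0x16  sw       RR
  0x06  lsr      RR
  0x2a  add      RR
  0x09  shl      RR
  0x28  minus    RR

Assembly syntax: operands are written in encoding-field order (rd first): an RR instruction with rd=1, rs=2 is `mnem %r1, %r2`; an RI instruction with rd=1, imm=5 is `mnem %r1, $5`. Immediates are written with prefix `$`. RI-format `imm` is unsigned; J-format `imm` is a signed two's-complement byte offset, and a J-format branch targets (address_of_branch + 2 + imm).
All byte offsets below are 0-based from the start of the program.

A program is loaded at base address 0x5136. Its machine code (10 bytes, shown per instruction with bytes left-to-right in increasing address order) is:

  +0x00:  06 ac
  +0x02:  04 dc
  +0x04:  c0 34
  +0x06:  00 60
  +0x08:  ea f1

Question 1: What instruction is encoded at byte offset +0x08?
+0x08: ea f1 ⇒ word 0xf1ea (little)
  op=0xf1ea>>10=0x3c ⇒ andi (RI)
  [9:8] rd=1 = %r1
  [7:0] imm=234 = $234

andi %r1, $234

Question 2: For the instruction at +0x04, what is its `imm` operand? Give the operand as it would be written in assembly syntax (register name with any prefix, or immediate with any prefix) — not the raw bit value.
$192

[04] c0 34 → 0x34c0
  top 6b → 0xd → addi [RI]
  rd: (w>>8)&0x3=0x0 → %r0
  imm: (w>>0)&0xff=0xc0 → $192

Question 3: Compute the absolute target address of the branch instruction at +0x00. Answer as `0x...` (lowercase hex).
0x513e

[00] 06 ac → 0xac06
  opcode bits[15:10]=0x2b: b/J
  imm: (w>>0)&0x3ff=0x6 → $6
  target = base 0x5136 + off 0x00 + 2 + imm 6 = 0x513e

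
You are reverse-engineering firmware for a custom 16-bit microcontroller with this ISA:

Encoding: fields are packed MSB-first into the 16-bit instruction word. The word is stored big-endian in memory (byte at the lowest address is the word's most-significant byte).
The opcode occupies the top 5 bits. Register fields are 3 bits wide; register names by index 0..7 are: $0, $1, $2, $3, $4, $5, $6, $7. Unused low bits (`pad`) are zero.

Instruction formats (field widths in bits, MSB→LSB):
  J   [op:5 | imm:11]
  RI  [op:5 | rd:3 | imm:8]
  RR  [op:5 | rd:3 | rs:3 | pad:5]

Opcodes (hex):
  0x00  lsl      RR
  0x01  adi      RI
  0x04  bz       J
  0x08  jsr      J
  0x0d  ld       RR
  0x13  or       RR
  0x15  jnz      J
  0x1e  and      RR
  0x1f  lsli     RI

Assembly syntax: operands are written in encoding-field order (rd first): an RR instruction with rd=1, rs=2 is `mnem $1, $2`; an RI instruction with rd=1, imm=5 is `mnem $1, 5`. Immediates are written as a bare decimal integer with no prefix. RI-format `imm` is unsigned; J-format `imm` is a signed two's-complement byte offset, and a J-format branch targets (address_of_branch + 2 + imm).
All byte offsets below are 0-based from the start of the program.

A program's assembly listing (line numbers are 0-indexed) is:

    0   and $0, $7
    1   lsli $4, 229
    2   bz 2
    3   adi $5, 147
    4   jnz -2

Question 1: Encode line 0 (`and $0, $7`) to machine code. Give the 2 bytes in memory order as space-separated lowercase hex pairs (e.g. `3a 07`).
f0 e0

0. and fields op=0x1e:5|rd=0:3|rs=7:3|pad=0:5 → word f0e0h → f0 e0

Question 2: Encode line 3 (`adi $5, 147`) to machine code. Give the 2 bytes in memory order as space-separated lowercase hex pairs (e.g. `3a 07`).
0d 93

line 3 (adi): pack op=0x1:5|rd=5:3|imm=147:8 = 0x0d93; big→ 0d 93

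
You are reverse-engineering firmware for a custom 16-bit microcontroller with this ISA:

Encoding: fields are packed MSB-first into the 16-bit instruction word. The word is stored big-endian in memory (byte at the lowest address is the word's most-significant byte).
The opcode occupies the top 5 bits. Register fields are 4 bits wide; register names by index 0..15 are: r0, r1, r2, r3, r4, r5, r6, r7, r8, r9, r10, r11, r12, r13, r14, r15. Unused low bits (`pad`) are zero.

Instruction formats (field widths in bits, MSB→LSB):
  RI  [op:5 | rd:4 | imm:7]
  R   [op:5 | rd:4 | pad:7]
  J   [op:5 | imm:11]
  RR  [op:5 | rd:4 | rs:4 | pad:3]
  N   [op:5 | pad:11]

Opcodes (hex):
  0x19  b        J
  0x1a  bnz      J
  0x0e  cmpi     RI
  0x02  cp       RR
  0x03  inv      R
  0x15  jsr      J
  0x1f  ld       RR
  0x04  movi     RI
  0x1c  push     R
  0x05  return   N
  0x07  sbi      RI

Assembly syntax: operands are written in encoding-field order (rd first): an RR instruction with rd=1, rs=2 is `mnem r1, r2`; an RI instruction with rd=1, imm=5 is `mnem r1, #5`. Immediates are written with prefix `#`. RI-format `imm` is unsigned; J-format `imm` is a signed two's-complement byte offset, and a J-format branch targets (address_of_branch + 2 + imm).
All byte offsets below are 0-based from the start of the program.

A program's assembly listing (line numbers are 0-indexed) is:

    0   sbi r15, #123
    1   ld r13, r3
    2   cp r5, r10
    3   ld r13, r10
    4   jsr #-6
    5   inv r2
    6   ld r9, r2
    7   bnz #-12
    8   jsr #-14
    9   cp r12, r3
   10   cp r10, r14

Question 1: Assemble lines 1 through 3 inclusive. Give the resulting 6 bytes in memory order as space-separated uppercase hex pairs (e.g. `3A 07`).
FE 98 12 D0 FE D0

1. ld fields op=0x1f:5|rd=13:4|rs=3:4|pad=0:3 → word fe98h → fe 98
2. cp fields op=0x2:5|rd=5:4|rs=10:4|pad=0:3 → word 12d0h → 12 d0
3. ld fields op=0x1f:5|rd=13:4|rs=10:4|pad=0:3 → word fed0h → fe d0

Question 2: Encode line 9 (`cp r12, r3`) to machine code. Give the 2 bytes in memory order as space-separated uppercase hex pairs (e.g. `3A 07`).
16 18

L9: cp op=0x2:5|rd=12:4|rs=3:4|pad=0:3 ⇒ 0x1618 ⇒ big 16 18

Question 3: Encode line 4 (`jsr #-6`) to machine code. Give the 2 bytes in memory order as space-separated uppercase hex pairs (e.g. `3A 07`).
AF FA

4. jsr fields op=0x15:5|imm=-6:11 → word affah → af fa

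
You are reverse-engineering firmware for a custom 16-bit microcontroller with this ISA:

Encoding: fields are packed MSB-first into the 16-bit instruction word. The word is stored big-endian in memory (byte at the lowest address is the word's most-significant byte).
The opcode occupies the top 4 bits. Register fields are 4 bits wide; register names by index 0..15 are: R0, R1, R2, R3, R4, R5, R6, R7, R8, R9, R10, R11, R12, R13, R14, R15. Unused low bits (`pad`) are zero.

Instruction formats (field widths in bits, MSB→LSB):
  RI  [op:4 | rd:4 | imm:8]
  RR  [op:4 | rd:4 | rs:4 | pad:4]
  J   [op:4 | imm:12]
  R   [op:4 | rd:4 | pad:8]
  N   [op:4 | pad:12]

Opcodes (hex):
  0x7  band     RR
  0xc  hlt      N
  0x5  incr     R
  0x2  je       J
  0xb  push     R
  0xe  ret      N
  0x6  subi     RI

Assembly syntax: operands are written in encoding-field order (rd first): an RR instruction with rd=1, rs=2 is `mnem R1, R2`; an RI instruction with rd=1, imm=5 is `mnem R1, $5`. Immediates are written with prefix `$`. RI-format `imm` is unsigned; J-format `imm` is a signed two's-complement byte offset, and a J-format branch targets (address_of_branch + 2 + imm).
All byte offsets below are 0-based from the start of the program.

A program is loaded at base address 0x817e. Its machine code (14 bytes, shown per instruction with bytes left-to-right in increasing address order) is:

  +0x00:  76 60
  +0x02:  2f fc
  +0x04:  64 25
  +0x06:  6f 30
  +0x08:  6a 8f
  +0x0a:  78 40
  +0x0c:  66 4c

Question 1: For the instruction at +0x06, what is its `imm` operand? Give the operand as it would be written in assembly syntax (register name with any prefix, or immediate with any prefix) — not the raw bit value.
$48

+0x06: 6f 30 ⇒ word 0x6f30 (big)
  opcode bits[15:12]=0x6: subi/RI
  rd@[11:8]=0xf ⇒ R15
  imm@[7:0]=0x30 ⇒ $48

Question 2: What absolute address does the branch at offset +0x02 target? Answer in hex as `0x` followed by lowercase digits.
+0x02: 2f fc ⇒ word 0x2ffc (big)
  opcode bits[15:12]=0x2: je/J
  imm@[11:0]=0xffc (s12→-4) ⇒ $-4
  target = base 0x817e + off 0x02 + 2 + imm -4 = 0x817e

0x817e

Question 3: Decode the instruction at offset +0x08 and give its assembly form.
@+08  big-endian(6a 8f) = 0x6a8f
  top 4b → 0x6 → subi [RI]
  rd: (w>>8)&0xf=0xa → R10
  imm: (w>>0)&0xff=0x8f → $143

subi R10, $143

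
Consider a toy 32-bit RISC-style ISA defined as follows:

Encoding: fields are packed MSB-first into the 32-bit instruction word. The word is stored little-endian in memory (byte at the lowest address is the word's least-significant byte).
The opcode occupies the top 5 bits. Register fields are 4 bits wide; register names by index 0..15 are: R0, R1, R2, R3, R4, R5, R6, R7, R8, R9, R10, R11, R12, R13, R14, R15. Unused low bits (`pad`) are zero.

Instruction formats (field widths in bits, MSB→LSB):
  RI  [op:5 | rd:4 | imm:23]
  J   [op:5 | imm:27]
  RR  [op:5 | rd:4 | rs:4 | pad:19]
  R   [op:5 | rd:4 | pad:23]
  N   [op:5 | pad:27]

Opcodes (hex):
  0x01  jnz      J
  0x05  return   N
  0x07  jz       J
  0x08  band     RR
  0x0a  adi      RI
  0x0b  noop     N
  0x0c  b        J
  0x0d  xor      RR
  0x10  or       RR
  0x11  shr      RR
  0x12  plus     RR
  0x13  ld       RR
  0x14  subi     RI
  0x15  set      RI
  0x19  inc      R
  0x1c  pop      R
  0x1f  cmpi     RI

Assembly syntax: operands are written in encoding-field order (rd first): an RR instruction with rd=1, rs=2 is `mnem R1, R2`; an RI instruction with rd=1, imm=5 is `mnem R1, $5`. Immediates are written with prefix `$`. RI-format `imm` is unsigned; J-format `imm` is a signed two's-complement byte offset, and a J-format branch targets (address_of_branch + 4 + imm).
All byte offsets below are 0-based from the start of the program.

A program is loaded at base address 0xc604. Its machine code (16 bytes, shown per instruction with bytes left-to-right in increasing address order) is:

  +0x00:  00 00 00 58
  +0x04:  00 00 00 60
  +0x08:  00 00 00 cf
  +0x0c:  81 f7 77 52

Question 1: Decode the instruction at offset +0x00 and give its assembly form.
noop

[00] 00 00 00 58 → 0x58000000
  opcode bits[31:27]=0xb: noop/N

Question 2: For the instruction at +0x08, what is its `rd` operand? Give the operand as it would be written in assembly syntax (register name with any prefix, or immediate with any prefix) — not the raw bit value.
off 0x08: read 00 00 00 cf as little → 0xcf000000
  top 5b → 0x19 → inc [R]
  [26:23] rd=14 = R14

R14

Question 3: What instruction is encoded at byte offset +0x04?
b $0

+0x04: 00 00 00 60 ⇒ word 0x60000000 (little)
  opcode bits[31:27]=0xc: b/J
  imm: (w>>0)&0x7ffffff=0x0 → $0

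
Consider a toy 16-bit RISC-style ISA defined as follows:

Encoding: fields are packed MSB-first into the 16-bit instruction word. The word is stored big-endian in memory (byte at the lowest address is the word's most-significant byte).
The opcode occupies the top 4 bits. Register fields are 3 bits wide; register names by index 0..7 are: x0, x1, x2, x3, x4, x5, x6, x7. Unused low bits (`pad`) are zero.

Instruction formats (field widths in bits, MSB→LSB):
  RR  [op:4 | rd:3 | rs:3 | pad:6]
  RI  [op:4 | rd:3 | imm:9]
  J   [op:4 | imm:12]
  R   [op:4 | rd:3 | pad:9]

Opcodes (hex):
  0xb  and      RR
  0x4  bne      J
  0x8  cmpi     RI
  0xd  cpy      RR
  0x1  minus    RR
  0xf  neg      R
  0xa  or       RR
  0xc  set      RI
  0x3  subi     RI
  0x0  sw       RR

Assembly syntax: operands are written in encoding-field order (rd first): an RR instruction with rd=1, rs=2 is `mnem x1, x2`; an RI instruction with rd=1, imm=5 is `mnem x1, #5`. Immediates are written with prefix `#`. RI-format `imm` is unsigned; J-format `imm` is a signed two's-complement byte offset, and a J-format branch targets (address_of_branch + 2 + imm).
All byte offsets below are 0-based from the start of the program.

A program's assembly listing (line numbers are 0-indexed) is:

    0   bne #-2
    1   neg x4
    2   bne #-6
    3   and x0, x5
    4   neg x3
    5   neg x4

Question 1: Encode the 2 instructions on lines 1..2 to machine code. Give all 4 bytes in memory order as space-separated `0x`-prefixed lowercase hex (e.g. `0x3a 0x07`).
0xf8 0x00 0x4f 0xfa

line 1 (neg): pack op=0xf:4|rd=4:3|pad=0:9 = 0xf800; big→ f8 00
line 2 (bne): pack op=0x4:4|imm=-6:12 = 0x4ffa; big→ 4f fa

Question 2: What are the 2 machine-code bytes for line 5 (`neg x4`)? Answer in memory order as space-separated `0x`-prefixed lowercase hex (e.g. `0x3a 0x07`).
0xf8 0x00

L5: neg op=0xf:4|rd=4:3|pad=0:9 ⇒ 0xf800 ⇒ big f8 00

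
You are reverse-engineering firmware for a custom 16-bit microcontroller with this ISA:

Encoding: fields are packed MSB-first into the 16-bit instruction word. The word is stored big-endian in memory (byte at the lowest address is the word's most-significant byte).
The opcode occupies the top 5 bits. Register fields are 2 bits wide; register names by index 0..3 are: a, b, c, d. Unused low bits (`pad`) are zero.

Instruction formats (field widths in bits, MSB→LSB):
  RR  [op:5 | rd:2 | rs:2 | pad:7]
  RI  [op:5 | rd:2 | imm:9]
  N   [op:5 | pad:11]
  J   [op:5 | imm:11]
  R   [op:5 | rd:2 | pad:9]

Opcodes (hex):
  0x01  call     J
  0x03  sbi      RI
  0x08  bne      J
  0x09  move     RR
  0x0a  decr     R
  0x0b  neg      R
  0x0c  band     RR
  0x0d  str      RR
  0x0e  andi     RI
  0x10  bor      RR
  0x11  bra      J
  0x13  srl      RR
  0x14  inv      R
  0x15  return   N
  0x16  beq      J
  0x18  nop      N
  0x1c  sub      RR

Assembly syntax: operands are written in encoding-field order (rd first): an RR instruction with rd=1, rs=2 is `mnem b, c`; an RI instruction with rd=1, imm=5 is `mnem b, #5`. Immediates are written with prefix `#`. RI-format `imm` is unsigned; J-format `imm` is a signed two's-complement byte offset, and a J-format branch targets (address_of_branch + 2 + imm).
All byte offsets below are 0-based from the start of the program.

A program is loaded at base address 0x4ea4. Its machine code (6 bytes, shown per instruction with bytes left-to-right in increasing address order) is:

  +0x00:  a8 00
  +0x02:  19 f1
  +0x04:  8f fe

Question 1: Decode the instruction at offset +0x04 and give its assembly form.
@+04  big-endian(8f fe) = 0x8ffe
  op=0x8ffe>>11=0x11 ⇒ bra (J)
  imm: (w>>0)&0x7ff=0x7fe (s11→-2) → #-2

bra #-2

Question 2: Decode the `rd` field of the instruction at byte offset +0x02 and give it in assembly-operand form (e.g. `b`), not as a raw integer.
a

+0x02: 19 f1 ⇒ word 0x19f1 (big)
  opcode bits[15:11]=0x3: sbi/RI
  [10:9] rd=0 = a
  [8:0] imm=497 = #497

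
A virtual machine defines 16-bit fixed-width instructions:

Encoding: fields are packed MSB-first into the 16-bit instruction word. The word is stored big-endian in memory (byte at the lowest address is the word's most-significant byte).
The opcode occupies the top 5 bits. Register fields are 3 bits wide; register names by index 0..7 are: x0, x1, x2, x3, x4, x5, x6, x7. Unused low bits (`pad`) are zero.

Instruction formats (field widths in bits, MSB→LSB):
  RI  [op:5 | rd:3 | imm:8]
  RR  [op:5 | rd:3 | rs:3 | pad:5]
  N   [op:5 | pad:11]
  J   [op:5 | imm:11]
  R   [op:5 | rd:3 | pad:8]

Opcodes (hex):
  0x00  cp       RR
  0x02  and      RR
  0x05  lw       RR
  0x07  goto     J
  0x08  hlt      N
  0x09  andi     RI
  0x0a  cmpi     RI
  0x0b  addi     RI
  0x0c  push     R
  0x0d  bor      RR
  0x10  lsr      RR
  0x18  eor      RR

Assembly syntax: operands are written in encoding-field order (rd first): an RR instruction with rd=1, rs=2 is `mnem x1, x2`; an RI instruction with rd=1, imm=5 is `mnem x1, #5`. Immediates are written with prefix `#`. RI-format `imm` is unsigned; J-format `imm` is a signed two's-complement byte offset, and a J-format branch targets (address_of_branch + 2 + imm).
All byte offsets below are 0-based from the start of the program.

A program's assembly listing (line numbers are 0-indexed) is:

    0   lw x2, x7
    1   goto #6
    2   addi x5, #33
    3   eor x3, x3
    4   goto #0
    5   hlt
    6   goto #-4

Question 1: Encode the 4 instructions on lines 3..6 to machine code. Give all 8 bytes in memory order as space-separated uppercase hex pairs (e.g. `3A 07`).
C3 60 38 00 40 00 3F FC

L3: eor op=0x18:5|rd=3:3|rs=3:3|pad=0:5 ⇒ 0xc360 ⇒ big c3 60
L4: goto op=0x7:5|imm=0:11 ⇒ 0x3800 ⇒ big 38 00
L5: hlt op=0x8:5|pad=0:11 ⇒ 0x4000 ⇒ big 40 00
L6: goto op=0x7:5|imm=-4:11 ⇒ 0x3ffc ⇒ big 3f fc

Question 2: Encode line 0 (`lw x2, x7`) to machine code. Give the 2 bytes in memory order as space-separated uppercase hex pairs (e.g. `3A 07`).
2A E0

0. lw fields op=0x5:5|rd=2:3|rs=7:3|pad=0:5 → word 2ae0h → 2a e0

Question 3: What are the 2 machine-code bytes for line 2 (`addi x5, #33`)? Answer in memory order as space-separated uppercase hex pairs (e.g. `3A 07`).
2. addi fields op=0xb:5|rd=5:3|imm=33:8 → word 5d21h → 5d 21

5D 21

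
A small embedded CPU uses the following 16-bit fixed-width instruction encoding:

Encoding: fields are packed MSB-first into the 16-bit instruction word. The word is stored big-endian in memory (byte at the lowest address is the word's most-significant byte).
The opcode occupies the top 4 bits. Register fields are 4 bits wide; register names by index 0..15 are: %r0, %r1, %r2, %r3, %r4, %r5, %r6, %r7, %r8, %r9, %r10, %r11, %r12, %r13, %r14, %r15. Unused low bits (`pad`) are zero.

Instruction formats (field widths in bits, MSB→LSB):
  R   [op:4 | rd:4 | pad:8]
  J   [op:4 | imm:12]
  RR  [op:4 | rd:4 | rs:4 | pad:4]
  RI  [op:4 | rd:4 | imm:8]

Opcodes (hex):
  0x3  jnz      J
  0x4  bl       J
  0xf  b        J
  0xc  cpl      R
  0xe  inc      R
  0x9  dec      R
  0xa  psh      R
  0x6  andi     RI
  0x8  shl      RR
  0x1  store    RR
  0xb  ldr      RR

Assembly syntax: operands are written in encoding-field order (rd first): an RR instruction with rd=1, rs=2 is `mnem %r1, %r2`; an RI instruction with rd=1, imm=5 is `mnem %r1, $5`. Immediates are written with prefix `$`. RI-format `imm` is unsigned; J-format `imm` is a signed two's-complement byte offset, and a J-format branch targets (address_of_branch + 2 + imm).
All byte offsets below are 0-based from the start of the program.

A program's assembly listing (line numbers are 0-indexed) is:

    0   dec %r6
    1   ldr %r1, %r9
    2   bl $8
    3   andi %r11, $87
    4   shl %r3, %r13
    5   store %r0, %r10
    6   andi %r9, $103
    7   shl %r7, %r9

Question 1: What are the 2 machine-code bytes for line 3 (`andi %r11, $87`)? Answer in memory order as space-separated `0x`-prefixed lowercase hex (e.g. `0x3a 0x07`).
0x6b 0x57

line 3 (andi): pack op=0x6:4|rd=11:4|imm=87:8 = 0x6b57; big→ 6b 57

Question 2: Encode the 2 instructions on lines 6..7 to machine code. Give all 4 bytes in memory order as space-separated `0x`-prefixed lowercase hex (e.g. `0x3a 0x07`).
L6: andi op=0x6:4|rd=9:4|imm=103:8 ⇒ 0x6967 ⇒ big 69 67
L7: shl op=0x8:4|rd=7:4|rs=9:4|pad=0:4 ⇒ 0x8790 ⇒ big 87 90

0x69 0x67 0x87 0x90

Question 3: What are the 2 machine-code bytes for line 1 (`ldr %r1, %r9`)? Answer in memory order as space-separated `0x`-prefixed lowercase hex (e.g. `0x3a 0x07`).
line 1 (ldr): pack op=0xb:4|rd=1:4|rs=9:4|pad=0:4 = 0xb190; big→ b1 90

0xb1 0x90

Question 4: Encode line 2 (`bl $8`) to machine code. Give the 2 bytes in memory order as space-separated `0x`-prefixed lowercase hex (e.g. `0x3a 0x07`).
0x40 0x08

line 2 (bl): pack op=0x4:4|imm=8:12 = 0x4008; big→ 40 08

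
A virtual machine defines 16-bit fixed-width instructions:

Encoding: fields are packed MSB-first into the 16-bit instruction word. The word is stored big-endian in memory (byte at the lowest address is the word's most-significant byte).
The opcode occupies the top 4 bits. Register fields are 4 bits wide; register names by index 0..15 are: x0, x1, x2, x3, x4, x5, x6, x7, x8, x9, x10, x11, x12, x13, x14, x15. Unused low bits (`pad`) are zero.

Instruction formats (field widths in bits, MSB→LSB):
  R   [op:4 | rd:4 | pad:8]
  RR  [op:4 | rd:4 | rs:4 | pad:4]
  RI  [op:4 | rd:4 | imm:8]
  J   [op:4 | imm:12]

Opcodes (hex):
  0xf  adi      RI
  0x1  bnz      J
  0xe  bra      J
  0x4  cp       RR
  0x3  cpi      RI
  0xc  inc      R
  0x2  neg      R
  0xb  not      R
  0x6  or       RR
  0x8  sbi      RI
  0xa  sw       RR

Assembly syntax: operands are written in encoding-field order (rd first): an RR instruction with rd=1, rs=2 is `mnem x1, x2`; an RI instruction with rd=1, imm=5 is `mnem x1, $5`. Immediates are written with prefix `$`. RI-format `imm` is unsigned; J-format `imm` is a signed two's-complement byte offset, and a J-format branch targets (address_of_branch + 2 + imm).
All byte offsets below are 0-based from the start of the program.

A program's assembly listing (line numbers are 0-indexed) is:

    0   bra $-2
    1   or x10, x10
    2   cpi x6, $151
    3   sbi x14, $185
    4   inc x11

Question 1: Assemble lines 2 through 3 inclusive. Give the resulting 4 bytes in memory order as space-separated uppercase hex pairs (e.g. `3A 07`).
36 97 8E B9

line 2 (cpi): pack op=0x3:4|rd=6:4|imm=151:8 = 0x3697; big→ 36 97
line 3 (sbi): pack op=0x8:4|rd=14:4|imm=185:8 = 0x8eb9; big→ 8e b9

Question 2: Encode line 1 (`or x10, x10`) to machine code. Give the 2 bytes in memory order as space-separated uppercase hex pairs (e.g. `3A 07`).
L1: or op=0x6:4|rd=10:4|rs=10:4|pad=0:4 ⇒ 0x6aa0 ⇒ big 6a a0

6A A0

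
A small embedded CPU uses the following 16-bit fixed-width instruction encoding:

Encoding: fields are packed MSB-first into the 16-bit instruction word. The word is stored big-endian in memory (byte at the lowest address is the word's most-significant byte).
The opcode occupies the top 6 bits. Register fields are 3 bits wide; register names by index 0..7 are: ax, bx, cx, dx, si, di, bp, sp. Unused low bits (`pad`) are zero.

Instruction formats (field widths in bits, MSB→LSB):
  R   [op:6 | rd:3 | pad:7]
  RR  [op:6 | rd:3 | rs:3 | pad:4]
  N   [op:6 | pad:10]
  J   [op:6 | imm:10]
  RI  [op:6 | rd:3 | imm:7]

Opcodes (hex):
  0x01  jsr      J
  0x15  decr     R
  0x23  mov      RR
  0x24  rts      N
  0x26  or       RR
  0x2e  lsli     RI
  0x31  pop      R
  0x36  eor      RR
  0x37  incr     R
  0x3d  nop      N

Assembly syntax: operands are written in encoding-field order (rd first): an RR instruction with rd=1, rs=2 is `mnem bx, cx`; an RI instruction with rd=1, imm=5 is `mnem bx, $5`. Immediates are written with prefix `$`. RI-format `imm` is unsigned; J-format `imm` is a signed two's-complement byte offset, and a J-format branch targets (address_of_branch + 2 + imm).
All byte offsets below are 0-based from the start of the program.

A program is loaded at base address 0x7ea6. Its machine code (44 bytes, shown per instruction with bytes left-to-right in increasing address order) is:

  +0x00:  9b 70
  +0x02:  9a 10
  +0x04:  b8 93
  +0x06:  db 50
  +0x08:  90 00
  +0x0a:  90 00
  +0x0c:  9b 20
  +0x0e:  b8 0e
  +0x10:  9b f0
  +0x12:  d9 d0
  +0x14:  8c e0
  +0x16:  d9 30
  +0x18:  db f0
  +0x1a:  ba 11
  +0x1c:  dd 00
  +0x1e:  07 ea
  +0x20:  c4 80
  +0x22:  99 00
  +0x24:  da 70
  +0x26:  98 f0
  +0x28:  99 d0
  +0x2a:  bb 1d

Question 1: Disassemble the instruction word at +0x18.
[18] db f0 → 0xdbf0
  op=0xdbf0>>10=0x36 ⇒ eor (RR)
  rd: (w>>7)&0x7=0x7 → sp
  rs: (w>>4)&0x7=0x7 → sp

eor sp, sp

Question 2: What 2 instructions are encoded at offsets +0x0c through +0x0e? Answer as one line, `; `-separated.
+0x0c: 9b 20 ⇒ word 0x9b20 (big)
  op=0x9b20>>10=0x26 ⇒ or (RR)
  rd: (w>>7)&0x7=0x6 → bp
  rs: (w>>4)&0x7=0x2 → cx
+0x0e: b8 0e ⇒ word 0xb80e (big)
  op=0xb80e>>10=0x2e ⇒ lsli (RI)
  rd: (w>>7)&0x7=0x0 → ax
  imm: (w>>0)&0x7f=0xe → $14

or bp, cx; lsli ax, $14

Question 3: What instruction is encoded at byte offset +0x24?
eor si, sp

off 0x24: read da 70 as big → 0xda70
  opcode bits[15:10]=0x36: eor/RR
  rd: (w>>7)&0x7=0x4 → si
  rs: (w>>4)&0x7=0x7 → sp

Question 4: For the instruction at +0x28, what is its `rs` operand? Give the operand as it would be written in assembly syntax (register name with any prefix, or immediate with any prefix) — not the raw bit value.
[28] 99 d0 → 0x99d0
  top 6b → 0x26 → or [RR]
  rd@[9:7]=0x3 ⇒ dx
  rs@[6:4]=0x5 ⇒ di

di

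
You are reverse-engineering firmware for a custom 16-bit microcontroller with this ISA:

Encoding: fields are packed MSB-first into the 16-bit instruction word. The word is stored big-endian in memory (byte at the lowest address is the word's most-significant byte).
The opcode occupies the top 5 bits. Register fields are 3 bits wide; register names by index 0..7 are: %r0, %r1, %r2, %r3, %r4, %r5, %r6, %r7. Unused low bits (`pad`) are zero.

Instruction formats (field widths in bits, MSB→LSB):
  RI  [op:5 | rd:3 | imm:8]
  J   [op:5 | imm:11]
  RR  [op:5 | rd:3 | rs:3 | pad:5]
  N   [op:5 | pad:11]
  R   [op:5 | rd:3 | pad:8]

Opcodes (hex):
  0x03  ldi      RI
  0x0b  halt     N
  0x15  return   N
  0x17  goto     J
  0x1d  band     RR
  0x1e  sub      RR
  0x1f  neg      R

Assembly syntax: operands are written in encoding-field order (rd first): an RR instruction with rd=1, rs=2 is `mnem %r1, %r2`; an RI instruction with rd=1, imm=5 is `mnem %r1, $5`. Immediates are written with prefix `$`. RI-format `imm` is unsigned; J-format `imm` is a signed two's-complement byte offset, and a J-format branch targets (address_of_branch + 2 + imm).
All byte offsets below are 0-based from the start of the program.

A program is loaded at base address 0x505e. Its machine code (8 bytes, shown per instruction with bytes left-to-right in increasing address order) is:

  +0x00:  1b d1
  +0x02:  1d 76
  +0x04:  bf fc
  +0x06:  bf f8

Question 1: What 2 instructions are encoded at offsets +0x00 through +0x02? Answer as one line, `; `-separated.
@+00  big-endian(1b d1) = 0x1bd1
  op=0x1bd1>>11=0x3 ⇒ ldi (RI)
  [10:8] rd=3 = %r3
  [7:0] imm=209 = $209
@+02  big-endian(1d 76) = 0x1d76
  op=0x1d76>>11=0x3 ⇒ ldi (RI)
  [10:8] rd=5 = %r5
  [7:0] imm=118 = $118

ldi %r3, $209; ldi %r5, $118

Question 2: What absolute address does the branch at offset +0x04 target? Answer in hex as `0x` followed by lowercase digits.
off 0x04: read bf fc as big → 0xbffc
  op=0xbffc>>11=0x17 ⇒ goto (J)
  [10:0] imm=2044 (s11→-4) = $-4
  target = base 0x505e + off 0x04 + 2 + imm -4 = 0x5060

0x5060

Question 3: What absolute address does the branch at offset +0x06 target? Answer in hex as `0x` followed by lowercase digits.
[06] bf f8 → 0xbff8
  opcode bits[15:11]=0x17: goto/J
  imm: (w>>0)&0x7ff=0x7f8 (s11→-8) → $-8
  target = base 0x505e + off 0x06 + 2 + imm -8 = 0x505e

0x505e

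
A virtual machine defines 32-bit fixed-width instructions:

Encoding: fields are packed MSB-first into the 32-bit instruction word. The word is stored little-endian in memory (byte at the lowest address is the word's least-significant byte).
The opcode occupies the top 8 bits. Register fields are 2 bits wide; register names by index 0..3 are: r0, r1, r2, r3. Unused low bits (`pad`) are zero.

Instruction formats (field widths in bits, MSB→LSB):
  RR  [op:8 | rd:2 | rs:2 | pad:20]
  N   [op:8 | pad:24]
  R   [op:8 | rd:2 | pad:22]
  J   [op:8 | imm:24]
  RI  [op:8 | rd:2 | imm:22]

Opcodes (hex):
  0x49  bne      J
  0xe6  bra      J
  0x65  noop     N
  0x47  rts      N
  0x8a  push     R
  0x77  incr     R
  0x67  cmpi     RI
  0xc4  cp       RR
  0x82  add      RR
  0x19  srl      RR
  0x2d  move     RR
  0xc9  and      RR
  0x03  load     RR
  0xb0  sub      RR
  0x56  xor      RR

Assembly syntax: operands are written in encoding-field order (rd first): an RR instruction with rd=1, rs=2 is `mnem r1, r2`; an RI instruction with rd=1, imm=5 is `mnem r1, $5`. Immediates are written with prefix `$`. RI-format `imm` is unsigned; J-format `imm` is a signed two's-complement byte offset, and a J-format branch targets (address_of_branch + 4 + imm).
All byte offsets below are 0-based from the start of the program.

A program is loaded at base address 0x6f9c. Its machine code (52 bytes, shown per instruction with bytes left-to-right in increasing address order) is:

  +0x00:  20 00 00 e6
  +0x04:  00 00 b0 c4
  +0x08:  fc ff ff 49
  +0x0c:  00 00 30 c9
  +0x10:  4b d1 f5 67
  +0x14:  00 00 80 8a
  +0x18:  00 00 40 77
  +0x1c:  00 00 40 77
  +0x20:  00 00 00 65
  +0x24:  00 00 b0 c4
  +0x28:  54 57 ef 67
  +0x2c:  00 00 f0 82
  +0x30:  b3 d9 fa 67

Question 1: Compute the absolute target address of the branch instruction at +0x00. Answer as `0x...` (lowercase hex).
@+00  little-endian(20 00 00 e6) = 0xe6000020
  opcode bits[31:24]=0xe6: bra/J
  imm: (w>>0)&0xffffff=0x20 → $32
  target = base 0x6f9c + off 0x00 + 4 + imm 32 = 0x6fc0

0x6fc0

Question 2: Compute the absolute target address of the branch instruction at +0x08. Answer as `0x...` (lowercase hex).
@+08  little-endian(fc ff ff 49) = 0x49fffffc
  opcode bits[31:24]=0x49: bne/J
  imm@[23:0]=0xfffffc (s24→-4) ⇒ $-4
  target = base 0x6f9c + off 0x08 + 4 + imm -4 = 0x6fa4

0x6fa4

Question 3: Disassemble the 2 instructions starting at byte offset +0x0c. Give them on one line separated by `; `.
off 0x0c: read 00 00 30 c9 as little → 0xc9300000
  op=0xc9300000>>24=0xc9 ⇒ and (RR)
  rd@[23:22]=0x0 ⇒ r0
  rs@[21:20]=0x3 ⇒ r3
off 0x10: read 4b d1 f5 67 as little → 0x67f5d14b
  op=0x67f5d14b>>24=0x67 ⇒ cmpi (RI)
  rd@[23:22]=0x3 ⇒ r3
  imm@[21:0]=0x35d14b ⇒ $3526987

and r0, r3; cmpi r3, $3526987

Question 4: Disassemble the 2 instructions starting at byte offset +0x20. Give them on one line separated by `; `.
off 0x20: read 00 00 00 65 as little → 0x65000000
  op=0x65000000>>24=0x65 ⇒ noop (N)
off 0x24: read 00 00 b0 c4 as little → 0xc4b00000
  op=0xc4b00000>>24=0xc4 ⇒ cp (RR)
  rd: (w>>22)&0x3=0x2 → r2
  rs: (w>>20)&0x3=0x3 → r3

noop; cp r2, r3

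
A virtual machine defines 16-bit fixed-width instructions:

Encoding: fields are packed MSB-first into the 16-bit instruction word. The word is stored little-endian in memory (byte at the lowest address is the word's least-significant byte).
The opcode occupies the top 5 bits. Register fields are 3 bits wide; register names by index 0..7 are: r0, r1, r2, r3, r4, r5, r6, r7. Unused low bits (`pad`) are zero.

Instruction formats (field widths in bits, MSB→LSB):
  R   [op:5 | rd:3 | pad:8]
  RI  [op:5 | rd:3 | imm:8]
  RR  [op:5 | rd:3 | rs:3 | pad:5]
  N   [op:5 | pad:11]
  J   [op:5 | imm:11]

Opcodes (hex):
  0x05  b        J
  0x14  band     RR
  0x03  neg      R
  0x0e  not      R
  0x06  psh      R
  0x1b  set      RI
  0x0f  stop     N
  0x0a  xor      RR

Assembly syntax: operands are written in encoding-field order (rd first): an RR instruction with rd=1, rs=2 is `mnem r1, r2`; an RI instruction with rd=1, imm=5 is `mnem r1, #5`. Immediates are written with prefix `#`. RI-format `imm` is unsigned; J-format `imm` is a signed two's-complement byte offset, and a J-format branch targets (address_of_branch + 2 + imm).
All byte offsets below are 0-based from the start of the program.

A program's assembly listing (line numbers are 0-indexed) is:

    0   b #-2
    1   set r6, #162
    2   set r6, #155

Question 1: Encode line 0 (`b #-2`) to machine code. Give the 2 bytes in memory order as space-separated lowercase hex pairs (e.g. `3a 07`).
fe 2f

line 0 (b): pack op=0x5:5|imm=-2:11 = 0x2ffe; little→ fe 2f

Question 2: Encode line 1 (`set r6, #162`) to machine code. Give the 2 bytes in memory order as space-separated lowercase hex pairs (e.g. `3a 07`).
line 1 (set): pack op=0x1b:5|rd=6:3|imm=162:8 = 0xdea2; little→ a2 de

a2 de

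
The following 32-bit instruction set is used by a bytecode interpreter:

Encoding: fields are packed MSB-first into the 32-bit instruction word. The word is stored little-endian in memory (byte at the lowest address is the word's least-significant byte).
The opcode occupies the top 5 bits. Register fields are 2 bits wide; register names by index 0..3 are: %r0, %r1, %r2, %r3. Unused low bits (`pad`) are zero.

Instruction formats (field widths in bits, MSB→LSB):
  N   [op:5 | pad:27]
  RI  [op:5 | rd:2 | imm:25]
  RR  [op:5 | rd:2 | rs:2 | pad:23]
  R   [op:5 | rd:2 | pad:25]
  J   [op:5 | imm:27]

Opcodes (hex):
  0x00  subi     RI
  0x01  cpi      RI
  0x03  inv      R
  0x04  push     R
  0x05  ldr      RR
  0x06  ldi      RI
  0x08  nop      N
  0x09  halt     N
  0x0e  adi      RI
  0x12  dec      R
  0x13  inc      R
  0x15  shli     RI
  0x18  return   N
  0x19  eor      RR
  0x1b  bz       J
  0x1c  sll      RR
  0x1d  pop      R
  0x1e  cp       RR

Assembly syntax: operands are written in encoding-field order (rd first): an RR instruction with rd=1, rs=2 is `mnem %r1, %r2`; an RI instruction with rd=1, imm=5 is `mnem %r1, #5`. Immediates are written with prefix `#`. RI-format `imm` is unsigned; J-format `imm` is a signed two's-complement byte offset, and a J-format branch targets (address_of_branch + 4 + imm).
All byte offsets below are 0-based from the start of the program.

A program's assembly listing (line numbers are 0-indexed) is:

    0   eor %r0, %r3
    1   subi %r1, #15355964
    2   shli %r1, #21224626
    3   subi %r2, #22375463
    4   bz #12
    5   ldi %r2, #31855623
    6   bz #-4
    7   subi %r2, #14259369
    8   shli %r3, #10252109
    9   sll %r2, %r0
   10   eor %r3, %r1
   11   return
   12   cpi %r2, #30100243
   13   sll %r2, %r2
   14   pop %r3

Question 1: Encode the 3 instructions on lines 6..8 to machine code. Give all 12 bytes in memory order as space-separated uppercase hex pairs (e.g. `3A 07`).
L6: bz op=0x1b:5|imm=-4:27 ⇒ 0xdffffffc ⇒ little fc ff ff df
L7: subi op=0x0:5|rd=2:2|imm=14259369:25 ⇒ 0x04d994a9 ⇒ little a9 94 d9 04
L8: shli op=0x15:5|rd=3:2|imm=10252109:25 ⇒ 0xae9c6f4d ⇒ little 4d 6f 9c ae

FC FF FF DF A9 94 D9 04 4D 6F 9C AE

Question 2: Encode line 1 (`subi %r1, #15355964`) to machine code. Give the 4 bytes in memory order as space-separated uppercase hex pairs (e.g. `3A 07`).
line 1 (subi): pack op=0x0:5|rd=1:2|imm=15355964:25 = 0x02ea503c; little→ 3c 50 ea 02

3C 50 EA 02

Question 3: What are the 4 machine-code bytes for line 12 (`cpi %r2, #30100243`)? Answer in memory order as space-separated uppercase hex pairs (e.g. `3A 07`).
12. cpi fields op=0x1:5|rd=2:2|imm=30100243:25 → word 0dcb4b13h → 13 4b cb 0d

13 4B CB 0D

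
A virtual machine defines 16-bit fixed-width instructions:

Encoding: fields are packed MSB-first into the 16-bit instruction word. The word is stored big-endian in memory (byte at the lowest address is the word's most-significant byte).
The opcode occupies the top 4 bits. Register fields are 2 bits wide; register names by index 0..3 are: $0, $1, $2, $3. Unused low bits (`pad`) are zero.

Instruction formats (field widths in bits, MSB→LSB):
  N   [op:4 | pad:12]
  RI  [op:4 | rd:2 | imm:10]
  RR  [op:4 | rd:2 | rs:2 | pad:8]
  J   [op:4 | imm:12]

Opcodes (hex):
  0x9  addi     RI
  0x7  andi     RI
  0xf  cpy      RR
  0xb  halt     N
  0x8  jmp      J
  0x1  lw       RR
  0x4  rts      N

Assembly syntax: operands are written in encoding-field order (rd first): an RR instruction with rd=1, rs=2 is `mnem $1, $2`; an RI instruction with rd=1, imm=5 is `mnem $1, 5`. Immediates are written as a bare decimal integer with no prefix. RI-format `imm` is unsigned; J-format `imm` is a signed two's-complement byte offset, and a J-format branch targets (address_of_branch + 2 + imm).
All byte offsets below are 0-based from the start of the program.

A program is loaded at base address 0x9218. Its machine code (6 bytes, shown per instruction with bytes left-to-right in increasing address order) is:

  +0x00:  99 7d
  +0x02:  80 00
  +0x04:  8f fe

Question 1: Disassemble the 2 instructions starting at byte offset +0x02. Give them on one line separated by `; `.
@+02  big-endian(80 00) = 0x8000
  top 4b → 0x8 → jmp [J]
  imm@[11:0]=0x0 ⇒ 0
@+04  big-endian(8f fe) = 0x8ffe
  top 4b → 0x8 → jmp [J]
  imm@[11:0]=0xffe (s12→-2) ⇒ -2

jmp 0; jmp -2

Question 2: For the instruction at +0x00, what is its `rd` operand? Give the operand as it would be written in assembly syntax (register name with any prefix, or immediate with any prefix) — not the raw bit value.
[00] 99 7d → 0x997d
  op=0x997d>>12=0x9 ⇒ addi (RI)
  rd@[11:10]=0x2 ⇒ $2
  imm@[9:0]=0x17d ⇒ 381

$2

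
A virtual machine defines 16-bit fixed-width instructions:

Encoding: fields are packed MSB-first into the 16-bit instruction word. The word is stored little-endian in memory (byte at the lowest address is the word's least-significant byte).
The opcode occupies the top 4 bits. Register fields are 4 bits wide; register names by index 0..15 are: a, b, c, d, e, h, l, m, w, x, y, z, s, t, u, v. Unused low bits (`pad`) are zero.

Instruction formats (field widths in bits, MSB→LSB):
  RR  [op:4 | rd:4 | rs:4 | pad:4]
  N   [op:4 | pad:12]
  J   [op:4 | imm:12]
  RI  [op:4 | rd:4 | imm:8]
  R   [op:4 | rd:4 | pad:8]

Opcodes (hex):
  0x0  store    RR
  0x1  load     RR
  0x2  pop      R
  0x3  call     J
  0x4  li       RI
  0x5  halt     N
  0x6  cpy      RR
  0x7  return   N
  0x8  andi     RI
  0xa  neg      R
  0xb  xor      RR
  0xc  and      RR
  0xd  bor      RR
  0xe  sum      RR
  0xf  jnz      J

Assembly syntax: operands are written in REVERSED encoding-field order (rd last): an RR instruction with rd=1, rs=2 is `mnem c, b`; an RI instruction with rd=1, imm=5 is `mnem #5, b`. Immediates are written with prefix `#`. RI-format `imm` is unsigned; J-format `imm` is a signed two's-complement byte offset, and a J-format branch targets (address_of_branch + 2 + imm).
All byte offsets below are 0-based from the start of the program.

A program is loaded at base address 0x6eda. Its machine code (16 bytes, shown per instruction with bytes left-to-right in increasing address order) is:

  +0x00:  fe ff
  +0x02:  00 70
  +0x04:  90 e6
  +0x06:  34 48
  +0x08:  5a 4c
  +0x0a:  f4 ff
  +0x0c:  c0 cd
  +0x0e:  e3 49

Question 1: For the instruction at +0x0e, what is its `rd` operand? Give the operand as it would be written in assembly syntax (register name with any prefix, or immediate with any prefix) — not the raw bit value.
+0x0e: e3 49 ⇒ word 0x49e3 (little)
  opcode bits[15:12]=0x4: li/RI
  rd@[11:8]=0x9 ⇒ x
  imm@[7:0]=0xe3 ⇒ #227

x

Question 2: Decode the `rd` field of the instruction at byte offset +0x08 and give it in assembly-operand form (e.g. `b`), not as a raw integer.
s

[08] 5a 4c → 0x4c5a
  opcode bits[15:12]=0x4: li/RI
  [11:8] rd=12 = s
  [7:0] imm=90 = #90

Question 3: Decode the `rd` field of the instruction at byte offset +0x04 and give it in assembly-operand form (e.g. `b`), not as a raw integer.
+0x04: 90 e6 ⇒ word 0xe690 (little)
  op=0xe690>>12=0xe ⇒ sum (RR)
  [11:8] rd=6 = l
  [7:4] rs=9 = x

l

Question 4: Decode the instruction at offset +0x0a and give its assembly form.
off 0x0a: read f4 ff as little → 0xfff4
  opcode bits[15:12]=0xf: jnz/J
  imm@[11:0]=0xff4 (s12→-12) ⇒ #-12

jnz #-12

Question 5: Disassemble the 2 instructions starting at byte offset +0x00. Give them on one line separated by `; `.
[00] fe ff → 0xfffe
  opcode bits[15:12]=0xf: jnz/J
  imm: (w>>0)&0xfff=0xffe (s12→-2) → #-2
[02] 00 70 → 0x7000
  opcode bits[15:12]=0x7: return/N

jnz #-2; return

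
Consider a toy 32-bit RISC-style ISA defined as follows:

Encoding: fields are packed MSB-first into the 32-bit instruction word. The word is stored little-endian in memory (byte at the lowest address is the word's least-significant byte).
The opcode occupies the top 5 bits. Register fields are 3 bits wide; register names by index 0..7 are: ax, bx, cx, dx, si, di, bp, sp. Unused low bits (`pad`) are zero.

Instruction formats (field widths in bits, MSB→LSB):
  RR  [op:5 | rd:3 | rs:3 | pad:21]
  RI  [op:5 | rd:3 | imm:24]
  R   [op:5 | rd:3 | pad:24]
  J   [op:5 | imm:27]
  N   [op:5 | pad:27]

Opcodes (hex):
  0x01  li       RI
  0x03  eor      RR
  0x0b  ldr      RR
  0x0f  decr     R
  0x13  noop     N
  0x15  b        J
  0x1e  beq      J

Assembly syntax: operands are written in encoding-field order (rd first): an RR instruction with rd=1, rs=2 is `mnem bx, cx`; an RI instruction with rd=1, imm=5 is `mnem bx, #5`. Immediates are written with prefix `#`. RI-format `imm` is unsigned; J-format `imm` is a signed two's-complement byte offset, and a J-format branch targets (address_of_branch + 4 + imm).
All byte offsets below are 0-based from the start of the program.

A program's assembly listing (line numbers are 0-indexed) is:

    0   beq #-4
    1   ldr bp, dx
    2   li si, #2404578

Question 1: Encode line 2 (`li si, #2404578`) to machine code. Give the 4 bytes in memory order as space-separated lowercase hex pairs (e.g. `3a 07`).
L2: li op=0x1:5|rd=4:3|imm=2404578:24 ⇒ 0x0c24b0e2 ⇒ little e2 b0 24 0c

e2 b0 24 0c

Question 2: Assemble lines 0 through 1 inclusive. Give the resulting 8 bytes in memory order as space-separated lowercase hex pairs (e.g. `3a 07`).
fc ff ff f7 00 00 60 5e

0. beq fields op=0x1e:5|imm=-4:27 → word f7fffffch → fc ff ff f7
1. ldr fields op=0xb:5|rd=6:3|rs=3:3|pad=0:21 → word 5e600000h → 00 00 60 5e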